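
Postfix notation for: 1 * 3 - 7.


Left to right (same or higher precedence on left)
Postfix: 1 3 * 7 -


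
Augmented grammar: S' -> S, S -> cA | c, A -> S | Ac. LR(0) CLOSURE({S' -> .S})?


Start: S' -> .S
For each item with dot before a nonterminal B, add B -> .γ for every B-production
Closure: [S' -> .S, S -> .cA, S -> .c]


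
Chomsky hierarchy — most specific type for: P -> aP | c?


Right-linear: every RHS is a terminal or a terminal followed by one nonterminal
Classification: Type 3 (Regular)


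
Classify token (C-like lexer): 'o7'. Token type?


Pattern: letter/underscore followed by alphanumerics, not a keyword
Type: IDENTIFIER


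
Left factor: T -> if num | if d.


Common prefix: 'if'
Factored: T -> if T', T' -> num | d


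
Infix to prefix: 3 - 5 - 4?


left-to-right (same/higher precedence on left): tree is (- (- 3 5) 4)
Prefix: - - 3 5 4


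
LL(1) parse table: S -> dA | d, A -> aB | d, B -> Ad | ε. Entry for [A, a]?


For [A, a]: 'a' ∈ FIRST(aB)
Entry: A -> aB


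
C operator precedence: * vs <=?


'*' is multiplicative (level 10); '<=' is relational (level 7)
Higher level binds tighter
'*' has higher precedence than '<='


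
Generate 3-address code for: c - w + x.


Break into single-operator statements:
t1 = c - w
t2 = t1 + x


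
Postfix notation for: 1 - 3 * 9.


* has higher precedence, evaluate 3*9 first
Postfix: 1 3 9 * -


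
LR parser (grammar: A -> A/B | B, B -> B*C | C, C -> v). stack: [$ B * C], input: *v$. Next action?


handle 'B*C' on top
Action: reduce (B -> B*C)


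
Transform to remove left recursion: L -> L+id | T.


Left-recursive alternatives: L+id; non-recursive: T
Introduce L': L -> TL', L' -> +idL' | ε


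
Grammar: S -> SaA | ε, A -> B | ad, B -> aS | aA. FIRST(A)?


Per alternative of A: FIRST(B) = {a}; FIRST(ad) = {a}
FIRST(A) = {a}


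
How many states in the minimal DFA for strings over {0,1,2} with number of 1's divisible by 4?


Track (count of 1) mod 4: states 0..3, accept at 0
Minimal DFA: 4 states


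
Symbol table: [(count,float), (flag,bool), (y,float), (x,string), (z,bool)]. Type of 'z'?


Lookup 'z' → type bool


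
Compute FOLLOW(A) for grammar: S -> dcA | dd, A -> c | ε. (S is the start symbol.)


$ ∈ FOLLOW(S). For each A -> αBβ: add FIRST(β)\{ε} to FOLLOW(B); if β nullable, add FOLLOW(A).
FOLLOW(A) = {$}


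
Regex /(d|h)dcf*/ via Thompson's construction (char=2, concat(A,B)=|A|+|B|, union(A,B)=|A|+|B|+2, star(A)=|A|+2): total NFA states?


Syntax tree has 5 char leaf(s), 1 union(s), 1 star(s)
chars contribute 5×2 = 10; each union adds +2; each star adds +2
Total: 10 + 2 + 2 = 14 states


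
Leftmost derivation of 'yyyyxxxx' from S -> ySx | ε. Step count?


Derivation: S => ySx => yySxx => yyySxxx => yyyySxxxx => yyyyxxxx
Steps: 5


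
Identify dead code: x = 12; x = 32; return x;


first assignment to x is overwritten before any read
Dead: 'x = 12'


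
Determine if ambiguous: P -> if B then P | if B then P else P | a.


dangling else: 'if B then if B then a else a' parses two ways
Ambiguous


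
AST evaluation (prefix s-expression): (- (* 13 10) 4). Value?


Evaluate inner: (* 13 10) = 130
Evaluate root: (- 130 4) = 126
Result: 126


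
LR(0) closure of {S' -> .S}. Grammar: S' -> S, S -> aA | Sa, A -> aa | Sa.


Start: S' -> .S
For each item with dot before a nonterminal B, add B -> .γ for every B-production
Closure: [S' -> .S, S -> .aA, S -> .Sa]


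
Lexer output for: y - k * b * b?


Scan left to right, longest-match per lexeme
Tokens: ID(y), OP(-), ID(k), OP(*), ID(b), OP(*), ID(b)


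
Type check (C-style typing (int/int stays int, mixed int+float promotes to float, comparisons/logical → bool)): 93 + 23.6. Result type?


Operand types: int + float
Rule: mixed int/float promotes to float; int/int stays int
Result type: float


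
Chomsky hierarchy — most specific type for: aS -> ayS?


LHS has context (more than one symbol) and |LHS| ≤ |RHS|
Classification: Type 1 (Context-Sensitive)


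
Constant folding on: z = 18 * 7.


18 * 7 = 126 at compile time
Optimized: z = 126


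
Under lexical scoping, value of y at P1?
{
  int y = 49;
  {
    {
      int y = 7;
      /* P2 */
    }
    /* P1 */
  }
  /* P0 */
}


P1's block does not declare y; resolves to the enclosing declaration at depth 0
y = 49


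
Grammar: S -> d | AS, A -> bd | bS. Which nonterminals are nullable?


A nonterminal is nullable iff some alternative derives ε (directly, or every symbol in it is nullable)
Nullable: {}


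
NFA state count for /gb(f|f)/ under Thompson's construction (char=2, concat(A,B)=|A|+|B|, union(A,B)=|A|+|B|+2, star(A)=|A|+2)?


Syntax tree has 4 char leaf(s), 1 union(s), 0 star(s)
chars contribute 4×2 = 8; each union adds +2; each star adds +2
Total: 8 + 2 + 0 = 10 states


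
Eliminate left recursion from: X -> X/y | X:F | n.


Left-recursive alternatives: X/y, X:F; non-recursive: n
Introduce X': X -> nX', X' -> /yX' | :FX' | ε


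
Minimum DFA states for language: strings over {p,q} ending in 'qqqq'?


Track the longest suffix of input matching a prefix of 'qqqq': 5 classes (prefixes of length 0..4)
Minimal DFA: 5 states


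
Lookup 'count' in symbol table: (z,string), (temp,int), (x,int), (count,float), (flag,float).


Lookup 'count' → type float


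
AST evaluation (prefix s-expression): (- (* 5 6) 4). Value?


Evaluate inner: (* 5 6) = 30
Evaluate root: (- 30 4) = 26
Result: 26


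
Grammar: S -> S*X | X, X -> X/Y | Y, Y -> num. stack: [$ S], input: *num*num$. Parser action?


shift '*' to continue S -> S*X
Action: shift


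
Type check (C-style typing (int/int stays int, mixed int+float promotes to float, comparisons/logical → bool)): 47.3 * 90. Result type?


Operand types: float * int
Rule: mixed int/float promotes to float; int/int stays int
Result type: float


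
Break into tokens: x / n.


Scan left to right, longest-match per lexeme
Tokens: ID(x), OP(/), ID(n)


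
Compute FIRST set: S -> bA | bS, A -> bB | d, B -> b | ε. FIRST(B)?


Per alternative of B: FIRST(b) = {b}; FIRST(ε) = {ε}
FIRST(B) = {b, ε}


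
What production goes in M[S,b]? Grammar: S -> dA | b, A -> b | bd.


For [S, b]: 'b' ∈ FIRST(b)
Entry: S -> b


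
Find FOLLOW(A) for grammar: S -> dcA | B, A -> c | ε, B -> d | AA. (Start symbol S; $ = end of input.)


$ ∈ FOLLOW(S). For each A -> αBβ: add FIRST(β)\{ε} to FOLLOW(B); if β nullable, add FOLLOW(A).
FOLLOW(A) = {$, c}


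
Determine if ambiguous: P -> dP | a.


right-linear, alternatives start with distinct terminals 'd' vs 'a': unique leftmost derivation
Unambiguous


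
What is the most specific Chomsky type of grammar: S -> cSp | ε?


Single nonterminal LHS, but c^n p^n is not regular
Classification: Type 2 (Context-Free)


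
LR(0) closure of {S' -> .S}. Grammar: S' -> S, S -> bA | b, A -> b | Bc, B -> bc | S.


Start: S' -> .S
For each item with dot before a nonterminal B, add B -> .γ for every B-production
Closure: [S' -> .S, S -> .bA, S -> .b]


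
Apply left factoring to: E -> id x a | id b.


Common prefix: 'id'
Factored: E -> id E', E' -> x a | b


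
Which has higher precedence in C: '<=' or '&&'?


'<=' is relational (level 7); '&&' is logical AND (level 2)
Higher level binds tighter
'<=' has higher precedence than '&&'


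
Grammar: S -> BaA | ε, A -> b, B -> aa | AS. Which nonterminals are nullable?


A nonterminal is nullable iff some alternative derives ε (directly, or every symbol in it is nullable)
Nullable: {S}


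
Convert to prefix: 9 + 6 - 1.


left-to-right (same/higher precedence on left): tree is (- (+ 9 6) 1)
Prefix: - + 9 6 1


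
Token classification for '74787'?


Pattern: digits only
Type: INTEGER_LITERAL


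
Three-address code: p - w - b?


Break into single-operator statements:
t1 = p - w
t2 = t1 - b


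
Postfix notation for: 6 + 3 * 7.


* has higher precedence, evaluate 3*7 first
Postfix: 6 3 7 * +


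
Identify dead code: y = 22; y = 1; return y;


first assignment to y is overwritten before any read
Dead: 'y = 22'


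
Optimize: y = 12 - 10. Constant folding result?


12 - 10 = 2 at compile time
Optimized: y = 2


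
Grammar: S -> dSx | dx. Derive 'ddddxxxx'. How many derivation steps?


Derivation: S => dSx => ddSxx => dddSxxx => ddddxxxx
Steps: 4


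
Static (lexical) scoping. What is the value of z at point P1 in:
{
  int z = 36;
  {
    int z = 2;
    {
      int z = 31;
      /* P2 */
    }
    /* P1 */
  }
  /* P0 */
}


z declared in the same block as P1
z = 2


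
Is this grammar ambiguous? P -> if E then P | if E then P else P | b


dangling else: 'if E then if E then b else b' parses two ways
Ambiguous


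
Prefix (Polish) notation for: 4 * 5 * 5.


left-to-right (same/higher precedence on left): tree is (* (* 4 5) 5)
Prefix: * * 4 5 5


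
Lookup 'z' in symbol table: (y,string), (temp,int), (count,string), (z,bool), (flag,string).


Lookup 'z' → type bool


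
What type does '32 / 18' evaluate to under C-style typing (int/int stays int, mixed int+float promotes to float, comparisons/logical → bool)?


Operand types: int / int
Rule: mixed int/float promotes to float; int/int stays int
Result type: int


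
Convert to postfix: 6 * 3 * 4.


Left to right (same or higher precedence on left)
Postfix: 6 3 * 4 *


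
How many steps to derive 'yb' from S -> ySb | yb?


Derivation: S => yb
Steps: 1


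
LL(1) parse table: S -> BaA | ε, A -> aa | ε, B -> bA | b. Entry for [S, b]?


For [S, b]: 'b' ∈ FIRST(BaA)
Entry: S -> BaA


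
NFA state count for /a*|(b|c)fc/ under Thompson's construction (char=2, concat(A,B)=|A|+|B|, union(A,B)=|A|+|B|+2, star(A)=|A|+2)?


Syntax tree has 5 char leaf(s), 2 union(s), 1 star(s)
chars contribute 5×2 = 10; each union adds +2; each star adds +2
Total: 10 + 4 + 2 = 16 states


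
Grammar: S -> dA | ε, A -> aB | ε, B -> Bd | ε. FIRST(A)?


Per alternative of A: FIRST(aB) = {a}; FIRST(ε) = {ε}
FIRST(A) = {a, ε}


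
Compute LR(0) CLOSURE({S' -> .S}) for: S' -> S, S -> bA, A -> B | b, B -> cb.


Start: S' -> .S
For each item with dot before a nonterminal B, add B -> .γ for every B-production
Closure: [S' -> .S, S -> .bA]


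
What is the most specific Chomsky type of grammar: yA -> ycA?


LHS has context (more than one symbol) and |LHS| ≤ |RHS|
Classification: Type 1 (Context-Sensitive)


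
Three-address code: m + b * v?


Break into single-operator statements:
t1 = b * v
t2 = m + t1


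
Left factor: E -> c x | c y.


Common prefix: 'c'
Factored: E -> c E', E' -> x | y


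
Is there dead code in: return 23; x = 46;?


statement follows a return and is unreachable
Dead: 'x = 46'


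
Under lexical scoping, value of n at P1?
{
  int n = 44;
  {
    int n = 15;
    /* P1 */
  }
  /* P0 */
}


n declared in the same block as P1
n = 15


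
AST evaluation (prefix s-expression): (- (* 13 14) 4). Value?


Evaluate inner: (* 13 14) = 182
Evaluate root: (- 182 4) = 178
Result: 178


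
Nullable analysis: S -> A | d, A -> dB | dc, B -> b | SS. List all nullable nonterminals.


A nonterminal is nullable iff some alternative derives ε (directly, or every symbol in it is nullable)
Nullable: {}


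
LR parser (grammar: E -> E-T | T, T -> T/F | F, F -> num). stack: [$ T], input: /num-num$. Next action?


shift '/' to continue T -> T/F
Action: shift


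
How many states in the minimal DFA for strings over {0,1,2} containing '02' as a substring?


KMP-style automaton: 2 progress states + 1 absorbing accept = 3
Minimal DFA: 3 states


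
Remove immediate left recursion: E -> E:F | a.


Left-recursive alternatives: E:F; non-recursive: a
Introduce E': E -> aE', E' -> :FE' | ε


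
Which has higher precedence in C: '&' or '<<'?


'<<' is shift (level 8); '&' is bitwise AND (level 5)
Higher level binds tighter
'<<' has higher precedence than '&'


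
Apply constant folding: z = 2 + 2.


2 + 2 = 4 at compile time
Optimized: z = 4


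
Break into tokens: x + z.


Scan left to right, longest-match per lexeme
Tokens: ID(x), OP(+), ID(z)


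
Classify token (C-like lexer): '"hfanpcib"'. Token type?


Pattern: double-quoted sequence
Type: STRING_LITERAL


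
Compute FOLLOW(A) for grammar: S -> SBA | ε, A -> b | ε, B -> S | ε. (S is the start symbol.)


$ ∈ FOLLOW(S). For each A -> αBβ: add FIRST(β)\{ε} to FOLLOW(B); if β nullable, add FOLLOW(A).
FOLLOW(A) = {$, b}


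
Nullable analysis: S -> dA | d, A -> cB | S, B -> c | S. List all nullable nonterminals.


A nonterminal is nullable iff some alternative derives ε (directly, or every symbol in it is nullable)
Nullable: {}


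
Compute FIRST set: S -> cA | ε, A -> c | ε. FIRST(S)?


Per alternative of S: FIRST(cA) = {c}; FIRST(ε) = {ε}
FIRST(S) = {c, ε}


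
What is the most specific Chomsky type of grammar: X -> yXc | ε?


Single nonterminal LHS, but y^n c^n is not regular
Classification: Type 2 (Context-Free)


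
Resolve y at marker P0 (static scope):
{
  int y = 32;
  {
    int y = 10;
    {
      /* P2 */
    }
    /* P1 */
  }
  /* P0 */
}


y declared in the same block as P0
y = 32


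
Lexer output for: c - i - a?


Scan left to right, longest-match per lexeme
Tokens: ID(c), OP(-), ID(i), OP(-), ID(a)


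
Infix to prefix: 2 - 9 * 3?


'*' binds tighter: tree is (- 2 (* 9 3))
Prefix: - 2 * 9 3


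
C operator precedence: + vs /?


'/' is multiplicative (level 10); '+' is additive (level 9)
Higher level binds tighter
'/' has higher precedence than '+'


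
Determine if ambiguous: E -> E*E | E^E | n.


'n*n^n' has two parse trees (no precedence encoded between * and ^)
Ambiguous


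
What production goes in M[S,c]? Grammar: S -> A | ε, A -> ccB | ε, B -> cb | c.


For [S, c]: 'c' ∈ FIRST(A)
Entry: S -> A


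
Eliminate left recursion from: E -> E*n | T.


Left-recursive alternatives: E*n; non-recursive: T
Introduce E': E -> TE', E' -> *nE' | ε


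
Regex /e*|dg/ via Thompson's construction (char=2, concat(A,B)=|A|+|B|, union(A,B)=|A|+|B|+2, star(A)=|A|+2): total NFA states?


Syntax tree has 3 char leaf(s), 1 union(s), 1 star(s)
chars contribute 3×2 = 6; each union adds +2; each star adds +2
Total: 6 + 2 + 2 = 10 states


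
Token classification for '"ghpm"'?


Pattern: double-quoted sequence
Type: STRING_LITERAL


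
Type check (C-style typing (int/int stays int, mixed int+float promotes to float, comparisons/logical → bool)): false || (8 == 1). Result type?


Operand types: bool || bool
Rule: logical operators take bool operands and yield bool
Result type: bool


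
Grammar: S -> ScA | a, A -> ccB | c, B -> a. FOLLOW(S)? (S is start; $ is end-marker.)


$ ∈ FOLLOW(S). For each A -> αBβ: add FIRST(β)\{ε} to FOLLOW(B); if β nullable, add FOLLOW(A).
FOLLOW(S) = {$, c}


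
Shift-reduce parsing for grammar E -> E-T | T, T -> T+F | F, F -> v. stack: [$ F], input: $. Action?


'F' (not preceded by T+) is the handle for T -> F
Action: reduce (T -> F)


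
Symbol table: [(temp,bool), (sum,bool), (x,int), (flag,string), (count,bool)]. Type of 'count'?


Lookup 'count' → type bool


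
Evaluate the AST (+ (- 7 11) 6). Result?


Evaluate inner: (- 7 11) = -4
Evaluate root: (+ -4 6) = 2
Result: 2


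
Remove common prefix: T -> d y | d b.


Common prefix: 'd'
Factored: T -> d T', T' -> y | b


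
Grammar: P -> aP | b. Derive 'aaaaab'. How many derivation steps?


Derivation: P => aP => aaP => aaaP => aaaaP => aaaaaP => aaaaab
Steps: 6


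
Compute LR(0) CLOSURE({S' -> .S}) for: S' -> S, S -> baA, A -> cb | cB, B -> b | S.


Start: S' -> .S
For each item with dot before a nonterminal B, add B -> .γ for every B-production
Closure: [S' -> .S, S -> .baA]


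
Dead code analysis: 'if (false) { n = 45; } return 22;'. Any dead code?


condition is constant false, so the whole block is unreachable
Dead: 'if (false) { n = 45; }'


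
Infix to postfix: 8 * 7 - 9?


Left to right (same or higher precedence on left)
Postfix: 8 7 * 9 -


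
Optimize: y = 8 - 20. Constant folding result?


8 - 20 = -12 at compile time
Optimized: y = -12


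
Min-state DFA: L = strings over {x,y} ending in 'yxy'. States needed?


Track the longest suffix of input matching a prefix of 'yxy': 4 classes (prefixes of length 0..3)
Minimal DFA: 4 states


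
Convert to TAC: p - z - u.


Break into single-operator statements:
t1 = p - z
t2 = t1 - u


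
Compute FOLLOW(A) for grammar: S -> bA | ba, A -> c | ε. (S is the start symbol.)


$ ∈ FOLLOW(S). For each A -> αBβ: add FIRST(β)\{ε} to FOLLOW(B); if β nullable, add FOLLOW(A).
FOLLOW(A) = {$}


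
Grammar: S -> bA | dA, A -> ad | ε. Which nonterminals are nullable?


A nonterminal is nullable iff some alternative derives ε (directly, or every symbol in it is nullable)
Nullable: {A}


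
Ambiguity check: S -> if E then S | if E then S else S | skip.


dangling else: 'if E then if E then skip else skip' parses two ways
Ambiguous


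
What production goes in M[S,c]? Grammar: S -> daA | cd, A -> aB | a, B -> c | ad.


For [S, c]: 'c' ∈ FIRST(cd)
Entry: S -> cd


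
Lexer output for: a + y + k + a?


Scan left to right, longest-match per lexeme
Tokens: ID(a), OP(+), ID(y), OP(+), ID(k), OP(+), ID(a)


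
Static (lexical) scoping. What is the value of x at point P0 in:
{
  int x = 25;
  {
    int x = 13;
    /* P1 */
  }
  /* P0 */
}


x declared in the same block as P0
x = 25


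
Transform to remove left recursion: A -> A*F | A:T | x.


Left-recursive alternatives: A*F, A:T; non-recursive: x
Introduce A': A -> xA', A' -> *FA' | :TA' | ε


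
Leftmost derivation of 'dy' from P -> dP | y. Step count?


Derivation: P => dP => dy
Steps: 2


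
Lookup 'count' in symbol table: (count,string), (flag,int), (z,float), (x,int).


Lookup 'count' → type string


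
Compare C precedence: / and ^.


'/' is multiplicative (level 10); '^' is bitwise XOR (level 4)
Higher level binds tighter
'/' has higher precedence than '^'


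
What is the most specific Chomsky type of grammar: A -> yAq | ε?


Single nonterminal LHS, but y^n q^n is not regular
Classification: Type 2 (Context-Free)


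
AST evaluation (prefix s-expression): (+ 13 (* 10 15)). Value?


Evaluate inner: (* 10 15) = 150
Evaluate root: (+ 13 150) = 163
Result: 163


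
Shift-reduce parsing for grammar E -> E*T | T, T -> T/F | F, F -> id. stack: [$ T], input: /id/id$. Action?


shift '/' to continue T -> T/F
Action: shift


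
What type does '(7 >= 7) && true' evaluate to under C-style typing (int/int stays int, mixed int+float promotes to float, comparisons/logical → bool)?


Operand types: bool && bool
Rule: logical operators take bool operands and yield bool
Result type: bool


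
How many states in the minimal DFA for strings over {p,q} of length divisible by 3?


Track length mod 3: states 0..2, accept at 0
Minimal DFA: 3 states


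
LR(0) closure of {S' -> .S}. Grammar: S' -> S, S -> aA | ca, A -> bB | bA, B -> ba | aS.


Start: S' -> .S
For each item with dot before a nonterminal B, add B -> .γ for every B-production
Closure: [S' -> .S, S -> .aA, S -> .ca]


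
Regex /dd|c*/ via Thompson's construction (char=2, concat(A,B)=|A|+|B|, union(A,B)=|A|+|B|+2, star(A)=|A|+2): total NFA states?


Syntax tree has 3 char leaf(s), 1 union(s), 1 star(s)
chars contribute 3×2 = 6; each union adds +2; each star adds +2
Total: 6 + 2 + 2 = 10 states


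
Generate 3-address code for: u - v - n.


Break into single-operator statements:
t1 = u - v
t2 = t1 - n


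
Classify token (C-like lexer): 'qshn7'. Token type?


Pattern: letter/underscore followed by alphanumerics, not a keyword
Type: IDENTIFIER


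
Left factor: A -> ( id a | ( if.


Common prefix: '('
Factored: A -> ( A', A' -> id a | if


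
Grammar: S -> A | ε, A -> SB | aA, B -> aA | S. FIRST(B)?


Per alternative of B: FIRST(aA) = {a}; FIRST(S) = {a, ε}
FIRST(B) = {a, ε}


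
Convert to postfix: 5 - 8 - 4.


Left to right (same or higher precedence on left)
Postfix: 5 8 - 4 -


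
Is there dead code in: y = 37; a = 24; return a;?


y is assigned but never read
Dead: 'y = 37'


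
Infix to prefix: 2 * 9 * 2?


left-to-right (same/higher precedence on left): tree is (* (* 2 9) 2)
Prefix: * * 2 9 2


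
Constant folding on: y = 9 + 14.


9 + 14 = 23 at compile time
Optimized: y = 23


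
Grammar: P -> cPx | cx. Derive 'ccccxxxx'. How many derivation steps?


Derivation: P => cPx => ccPxx => cccPxxx => ccccxxxx
Steps: 4


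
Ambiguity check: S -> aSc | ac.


balanced a^n…c^n: each string has a unique parse
Unambiguous


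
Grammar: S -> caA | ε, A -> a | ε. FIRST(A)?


Per alternative of A: FIRST(a) = {a}; FIRST(ε) = {ε}
FIRST(A) = {a, ε}


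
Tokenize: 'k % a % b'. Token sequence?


Scan left to right, longest-match per lexeme
Tokens: ID(k), OP(%), ID(a), OP(%), ID(b)


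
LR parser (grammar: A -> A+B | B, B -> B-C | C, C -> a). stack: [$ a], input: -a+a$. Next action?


'a' on top is the handle for C -> a
Action: reduce (C -> a)


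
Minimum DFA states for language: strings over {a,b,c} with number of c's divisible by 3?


Track (count of c) mod 3: states 0..2, accept at 0
Minimal DFA: 3 states


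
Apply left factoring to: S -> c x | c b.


Common prefix: 'c'
Factored: S -> c S', S' -> x | b


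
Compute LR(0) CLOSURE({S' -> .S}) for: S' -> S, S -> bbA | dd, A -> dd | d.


Start: S' -> .S
For each item with dot before a nonterminal B, add B -> .γ for every B-production
Closure: [S' -> .S, S -> .bbA, S -> .dd]


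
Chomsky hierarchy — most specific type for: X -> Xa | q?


Left-linear: every RHS is a terminal or one nonterminal followed by a terminal
Classification: Type 3 (Regular)


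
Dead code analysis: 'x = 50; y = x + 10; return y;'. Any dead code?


x is read by y's definition; y is returned
No dead code


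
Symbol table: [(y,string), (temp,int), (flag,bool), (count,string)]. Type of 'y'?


Lookup 'y' → type string


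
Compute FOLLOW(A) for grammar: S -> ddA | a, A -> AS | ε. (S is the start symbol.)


$ ∈ FOLLOW(S). For each A -> αBβ: add FIRST(β)\{ε} to FOLLOW(B); if β nullable, add FOLLOW(A).
FOLLOW(A) = {$, a, d}


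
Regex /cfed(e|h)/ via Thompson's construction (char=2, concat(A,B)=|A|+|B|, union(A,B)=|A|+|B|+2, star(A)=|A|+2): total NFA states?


Syntax tree has 6 char leaf(s), 1 union(s), 0 star(s)
chars contribute 6×2 = 12; each union adds +2; each star adds +2
Total: 12 + 2 + 0 = 14 states


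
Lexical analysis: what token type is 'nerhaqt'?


Pattern: letter/underscore followed by alphanumerics, not a keyword
Type: IDENTIFIER


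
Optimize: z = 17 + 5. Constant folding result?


17 + 5 = 22 at compile time
Optimized: z = 22


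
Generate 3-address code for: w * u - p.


Break into single-operator statements:
t1 = w * u
t2 = t1 - p


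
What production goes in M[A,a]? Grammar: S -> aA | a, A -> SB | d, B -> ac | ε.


For [A, a]: 'a' ∈ FIRST(SB)
Entry: A -> SB


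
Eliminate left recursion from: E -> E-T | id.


Left-recursive alternatives: E-T; non-recursive: id
Introduce E': E -> idE', E' -> -TE' | ε


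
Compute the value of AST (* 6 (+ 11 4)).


Evaluate inner: (+ 11 4) = 15
Evaluate root: (* 6 15) = 90
Result: 90


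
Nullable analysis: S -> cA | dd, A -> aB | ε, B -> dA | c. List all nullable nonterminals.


A nonterminal is nullable iff some alternative derives ε (directly, or every symbol in it is nullable)
Nullable: {A}


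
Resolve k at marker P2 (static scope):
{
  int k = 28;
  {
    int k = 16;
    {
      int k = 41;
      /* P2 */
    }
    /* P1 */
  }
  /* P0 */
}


k declared in the same block as P2
k = 41


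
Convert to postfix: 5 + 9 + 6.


Left to right (same or higher precedence on left)
Postfix: 5 9 + 6 +


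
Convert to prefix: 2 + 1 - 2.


left-to-right (same/higher precedence on left): tree is (- (+ 2 1) 2)
Prefix: - + 2 1 2


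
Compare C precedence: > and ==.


'>' is relational (level 7); '==' is equality (level 6)
Higher level binds tighter
'>' has higher precedence than '=='


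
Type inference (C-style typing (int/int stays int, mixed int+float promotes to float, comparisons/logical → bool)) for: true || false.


Operand types: bool || bool
Rule: logical operators take bool operands and yield bool
Result type: bool


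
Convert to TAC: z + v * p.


Break into single-operator statements:
t1 = v * p
t2 = z + t1


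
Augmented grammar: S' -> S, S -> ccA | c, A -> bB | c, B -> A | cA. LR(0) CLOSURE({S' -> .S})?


Start: S' -> .S
For each item with dot before a nonterminal B, add B -> .γ for every B-production
Closure: [S' -> .S, S -> .ccA, S -> .c]


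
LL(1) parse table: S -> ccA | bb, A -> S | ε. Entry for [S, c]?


For [S, c]: 'c' ∈ FIRST(ccA)
Entry: S -> ccA


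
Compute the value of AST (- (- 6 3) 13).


Evaluate inner: (- 6 3) = 3
Evaluate root: (- 3 13) = -10
Result: -10


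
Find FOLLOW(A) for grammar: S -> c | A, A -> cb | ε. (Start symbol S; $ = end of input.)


$ ∈ FOLLOW(S). For each A -> αBβ: add FIRST(β)\{ε} to FOLLOW(B); if β nullable, add FOLLOW(A).
FOLLOW(A) = {$}


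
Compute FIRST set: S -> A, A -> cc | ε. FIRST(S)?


Per alternative of S: FIRST(A) = {c, ε}
FIRST(S) = {c, ε}


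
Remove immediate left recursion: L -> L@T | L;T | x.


Left-recursive alternatives: L@T, L;T; non-recursive: x
Introduce L': L -> xL', L' -> @TL' | ;TL' | ε


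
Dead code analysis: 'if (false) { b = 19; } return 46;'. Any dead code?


condition is constant false, so the whole block is unreachable
Dead: 'if (false) { b = 19; }'


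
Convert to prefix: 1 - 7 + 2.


left-to-right (same/higher precedence on left): tree is (+ (- 1 7) 2)
Prefix: + - 1 7 2


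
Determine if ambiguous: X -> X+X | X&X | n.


'n+n&n' has two parse trees (no precedence encoded between + and &)
Ambiguous


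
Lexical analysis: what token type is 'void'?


Pattern: reserved word
Type: KEYWORD


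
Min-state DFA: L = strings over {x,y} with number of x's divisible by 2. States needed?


Track (count of x) mod 2: states 0..1, accept at 0
Minimal DFA: 2 states


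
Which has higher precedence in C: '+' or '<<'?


'+' is additive (level 9); '<<' is shift (level 8)
Higher level binds tighter
'+' has higher precedence than '<<'


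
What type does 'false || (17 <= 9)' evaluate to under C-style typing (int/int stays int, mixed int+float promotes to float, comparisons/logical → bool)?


Operand types: bool || bool
Rule: logical operators take bool operands and yield bool
Result type: bool


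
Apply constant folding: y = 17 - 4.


17 - 4 = 13 at compile time
Optimized: y = 13


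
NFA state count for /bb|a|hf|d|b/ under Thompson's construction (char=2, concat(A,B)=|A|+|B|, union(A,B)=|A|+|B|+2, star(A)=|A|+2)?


Syntax tree has 7 char leaf(s), 4 union(s), 0 star(s)
chars contribute 7×2 = 14; each union adds +2; each star adds +2
Total: 14 + 8 + 0 = 22 states


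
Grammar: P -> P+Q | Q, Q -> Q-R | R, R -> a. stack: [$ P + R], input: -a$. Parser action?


'R' (not preceded by Q-) is the handle for Q -> R
Action: reduce (Q -> R)


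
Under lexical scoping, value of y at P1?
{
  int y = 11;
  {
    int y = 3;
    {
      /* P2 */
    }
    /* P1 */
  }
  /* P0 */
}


y declared in the same block as P1
y = 3


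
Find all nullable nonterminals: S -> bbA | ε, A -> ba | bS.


A nonterminal is nullable iff some alternative derives ε (directly, or every symbol in it is nullable)
Nullable: {S}


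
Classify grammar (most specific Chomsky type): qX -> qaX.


LHS has context (more than one symbol) and |LHS| ≤ |RHS|
Classification: Type 1 (Context-Sensitive)


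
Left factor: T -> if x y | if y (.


Common prefix: 'if'
Factored: T -> if T', T' -> x y | y (


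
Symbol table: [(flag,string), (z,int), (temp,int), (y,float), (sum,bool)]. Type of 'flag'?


Lookup 'flag' → type string


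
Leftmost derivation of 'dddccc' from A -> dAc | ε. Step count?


Derivation: A => dAc => ddAcc => dddAccc => dddccc
Steps: 4


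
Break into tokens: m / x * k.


Scan left to right, longest-match per lexeme
Tokens: ID(m), OP(/), ID(x), OP(*), ID(k)


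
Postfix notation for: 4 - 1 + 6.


Left to right (same or higher precedence on left)
Postfix: 4 1 - 6 +


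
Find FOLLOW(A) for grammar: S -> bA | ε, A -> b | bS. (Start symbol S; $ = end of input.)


$ ∈ FOLLOW(S). For each A -> αBβ: add FIRST(β)\{ε} to FOLLOW(B); if β nullable, add FOLLOW(A).
FOLLOW(A) = {$}


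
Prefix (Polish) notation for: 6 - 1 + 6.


left-to-right (same/higher precedence on left): tree is (+ (- 6 1) 6)
Prefix: + - 6 1 6


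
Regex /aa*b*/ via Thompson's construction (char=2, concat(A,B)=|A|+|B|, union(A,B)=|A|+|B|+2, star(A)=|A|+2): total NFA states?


Syntax tree has 3 char leaf(s), 0 union(s), 2 star(s)
chars contribute 3×2 = 6; each union adds +2; each star adds +2
Total: 6 + 0 + 4 = 10 states


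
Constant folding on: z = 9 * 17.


9 * 17 = 153 at compile time
Optimized: z = 153


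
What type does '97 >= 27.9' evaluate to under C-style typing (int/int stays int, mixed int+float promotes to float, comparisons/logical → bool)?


Operand types: int >= float
Rule: comparison yields bool
Result type: bool


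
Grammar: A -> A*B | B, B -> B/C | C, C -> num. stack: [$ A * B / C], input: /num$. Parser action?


handle 'B/C' on top
Action: reduce (B -> B/C)


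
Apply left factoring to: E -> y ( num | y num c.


Common prefix: 'y'
Factored: E -> y E', E' -> ( num | num c


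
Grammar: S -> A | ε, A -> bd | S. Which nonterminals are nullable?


A nonterminal is nullable iff some alternative derives ε (directly, or every symbol in it is nullable)
Nullable: {A, S}


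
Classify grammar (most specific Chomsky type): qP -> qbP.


LHS has context (more than one symbol) and |LHS| ≤ |RHS|
Classification: Type 1 (Context-Sensitive)


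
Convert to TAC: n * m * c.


Break into single-operator statements:
t1 = n * m
t2 = t1 * c


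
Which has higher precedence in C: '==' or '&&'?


'==' is equality (level 6); '&&' is logical AND (level 2)
Higher level binds tighter
'==' has higher precedence than '&&'


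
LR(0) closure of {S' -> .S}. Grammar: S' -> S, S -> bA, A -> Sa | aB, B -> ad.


Start: S' -> .S
For each item with dot before a nonterminal B, add B -> .γ for every B-production
Closure: [S' -> .S, S -> .bA]


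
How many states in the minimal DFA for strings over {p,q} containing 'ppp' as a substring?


KMP-style automaton: 3 progress states + 1 absorbing accept = 4
Minimal DFA: 4 states


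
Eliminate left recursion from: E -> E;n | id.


Left-recursive alternatives: E;n; non-recursive: id
Introduce E': E -> idE', E' -> ;nE' | ε


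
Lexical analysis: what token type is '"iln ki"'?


Pattern: double-quoted sequence
Type: STRING_LITERAL


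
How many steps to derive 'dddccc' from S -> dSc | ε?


Derivation: S => dSc => ddScc => dddSccc => dddccc
Steps: 4


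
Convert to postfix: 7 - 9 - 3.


Left to right (same or higher precedence on left)
Postfix: 7 9 - 3 -


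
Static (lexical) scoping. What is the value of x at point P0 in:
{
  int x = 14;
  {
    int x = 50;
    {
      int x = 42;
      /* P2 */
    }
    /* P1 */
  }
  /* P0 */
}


x declared in the same block as P0
x = 14


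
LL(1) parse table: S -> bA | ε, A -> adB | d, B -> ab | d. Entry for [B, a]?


For [B, a]: 'a' ∈ FIRST(ab)
Entry: B -> ab


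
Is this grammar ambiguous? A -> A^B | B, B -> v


precedence layered via separate nonterminal B: deterministic
Unambiguous


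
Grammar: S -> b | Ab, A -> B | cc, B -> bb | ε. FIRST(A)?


Per alternative of A: FIRST(B) = {b, ε}; FIRST(cc) = {c}
FIRST(A) = {b, c, ε}


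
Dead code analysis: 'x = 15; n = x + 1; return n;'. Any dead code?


x is read by n's definition; n is returned
No dead code


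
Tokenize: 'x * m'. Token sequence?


Scan left to right, longest-match per lexeme
Tokens: ID(x), OP(*), ID(m)


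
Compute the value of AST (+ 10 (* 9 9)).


Evaluate inner: (* 9 9) = 81
Evaluate root: (+ 10 81) = 91
Result: 91


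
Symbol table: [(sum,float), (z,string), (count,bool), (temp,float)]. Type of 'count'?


Lookup 'count' → type bool


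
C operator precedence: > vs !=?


'>' is relational (level 7); '!=' is equality (level 6)
Higher level binds tighter
'>' has higher precedence than '!='


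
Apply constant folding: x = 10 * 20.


10 * 20 = 200 at compile time
Optimized: x = 200


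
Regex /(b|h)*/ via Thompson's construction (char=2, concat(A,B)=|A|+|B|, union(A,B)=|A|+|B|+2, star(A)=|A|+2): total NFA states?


Syntax tree has 2 char leaf(s), 1 union(s), 1 star(s)
chars contribute 2×2 = 4; each union adds +2; each star adds +2
Total: 4 + 2 + 2 = 8 states


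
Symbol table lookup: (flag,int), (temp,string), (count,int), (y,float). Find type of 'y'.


Lookup 'y' → type float


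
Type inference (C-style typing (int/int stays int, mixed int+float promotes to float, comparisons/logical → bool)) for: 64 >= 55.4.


Operand types: int >= float
Rule: comparison yields bool
Result type: bool


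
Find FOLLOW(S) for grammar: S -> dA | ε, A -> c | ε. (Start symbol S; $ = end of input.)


$ ∈ FOLLOW(S). For each A -> αBβ: add FIRST(β)\{ε} to FOLLOW(B); if β nullable, add FOLLOW(A).
FOLLOW(S) = {$}


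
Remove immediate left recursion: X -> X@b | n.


Left-recursive alternatives: X@b; non-recursive: n
Introduce X': X -> nX', X' -> @bX' | ε


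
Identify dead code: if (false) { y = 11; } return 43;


condition is constant false, so the whole block is unreachable
Dead: 'if (false) { y = 11; }'


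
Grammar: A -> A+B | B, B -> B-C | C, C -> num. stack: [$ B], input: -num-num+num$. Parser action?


shift '-' to continue B -> B-C
Action: shift


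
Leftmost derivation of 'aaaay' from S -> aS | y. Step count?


Derivation: S => aS => aaS => aaaS => aaaaS => aaaay
Steps: 5


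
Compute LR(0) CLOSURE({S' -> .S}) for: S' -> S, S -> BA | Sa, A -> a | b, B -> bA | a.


Start: S' -> .S
For each item with dot before a nonterminal B, add B -> .γ for every B-production
Closure: [S' -> .S, S -> .BA, S -> .Sa, B -> .bA, B -> .a]


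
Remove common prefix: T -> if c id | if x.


Common prefix: 'if'
Factored: T -> if T', T' -> c id | x


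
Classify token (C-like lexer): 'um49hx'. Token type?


Pattern: letter/underscore followed by alphanumerics, not a keyword
Type: IDENTIFIER


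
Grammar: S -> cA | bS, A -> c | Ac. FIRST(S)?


Per alternative of S: FIRST(cA) = {c}; FIRST(bS) = {b}
FIRST(S) = {b, c}


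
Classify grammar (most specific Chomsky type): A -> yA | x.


Right-linear: every RHS is a terminal or a terminal followed by one nonterminal
Classification: Type 3 (Regular)


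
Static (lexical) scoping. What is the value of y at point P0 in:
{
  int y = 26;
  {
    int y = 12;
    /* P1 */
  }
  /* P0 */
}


y declared in the same block as P0
y = 26


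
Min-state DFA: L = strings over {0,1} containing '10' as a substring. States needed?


KMP-style automaton: 2 progress states + 1 absorbing accept = 3
Minimal DFA: 3 states


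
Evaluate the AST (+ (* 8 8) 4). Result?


Evaluate inner: (* 8 8) = 64
Evaluate root: (+ 64 4) = 68
Result: 68


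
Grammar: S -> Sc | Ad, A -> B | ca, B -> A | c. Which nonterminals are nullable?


A nonterminal is nullable iff some alternative derives ε (directly, or every symbol in it is nullable)
Nullable: {}


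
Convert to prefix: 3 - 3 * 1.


'*' binds tighter: tree is (- 3 (* 3 1))
Prefix: - 3 * 3 1


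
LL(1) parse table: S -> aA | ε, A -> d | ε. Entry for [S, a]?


For [S, a]: 'a' ∈ FIRST(aA)
Entry: S -> aA


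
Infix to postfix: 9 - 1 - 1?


Left to right (same or higher precedence on left)
Postfix: 9 1 - 1 -


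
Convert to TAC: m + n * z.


Break into single-operator statements:
t1 = n * z
t2 = m + t1


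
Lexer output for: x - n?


Scan left to right, longest-match per lexeme
Tokens: ID(x), OP(-), ID(n)


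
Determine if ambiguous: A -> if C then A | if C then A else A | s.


dangling else: 'if C then if C then s else s' parses two ways
Ambiguous


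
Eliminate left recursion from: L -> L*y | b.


Left-recursive alternatives: L*y; non-recursive: b
Introduce L': L -> bL', L' -> *yL' | ε


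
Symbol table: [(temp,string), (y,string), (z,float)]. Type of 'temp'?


Lookup 'temp' → type string


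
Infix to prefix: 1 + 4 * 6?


'*' binds tighter: tree is (+ 1 (* 4 6))
Prefix: + 1 * 4 6


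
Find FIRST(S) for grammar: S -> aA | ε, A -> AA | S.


Per alternative of S: FIRST(aA) = {a}; FIRST(ε) = {ε}
FIRST(S) = {a, ε}


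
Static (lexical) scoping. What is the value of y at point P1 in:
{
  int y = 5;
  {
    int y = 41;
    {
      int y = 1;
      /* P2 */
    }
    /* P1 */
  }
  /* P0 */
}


y declared in the same block as P1
y = 41


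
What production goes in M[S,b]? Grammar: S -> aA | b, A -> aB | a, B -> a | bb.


For [S, b]: 'b' ∈ FIRST(b)
Entry: S -> b


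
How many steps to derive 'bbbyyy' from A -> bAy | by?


Derivation: A => bAy => bbAyy => bbbyyy
Steps: 3


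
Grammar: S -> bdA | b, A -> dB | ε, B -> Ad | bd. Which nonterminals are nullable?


A nonterminal is nullable iff some alternative derives ε (directly, or every symbol in it is nullable)
Nullable: {A}


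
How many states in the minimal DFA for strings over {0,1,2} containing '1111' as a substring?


KMP-style automaton: 4 progress states + 1 absorbing accept = 5
Minimal DFA: 5 states


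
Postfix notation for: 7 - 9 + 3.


Left to right (same or higher precedence on left)
Postfix: 7 9 - 3 +


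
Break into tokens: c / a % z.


Scan left to right, longest-match per lexeme
Tokens: ID(c), OP(/), ID(a), OP(%), ID(z)


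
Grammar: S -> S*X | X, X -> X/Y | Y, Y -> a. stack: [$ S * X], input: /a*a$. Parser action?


'/' can extend X; shift to build X -> X/Y
Action: shift


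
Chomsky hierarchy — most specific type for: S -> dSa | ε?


Single nonterminal LHS, but d^n a^n is not regular
Classification: Type 2 (Context-Free)


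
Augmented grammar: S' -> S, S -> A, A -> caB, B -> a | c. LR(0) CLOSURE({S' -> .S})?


Start: S' -> .S
For each item with dot before a nonterminal B, add B -> .γ for every B-production
Closure: [S' -> .S, S -> .A, A -> .caB]


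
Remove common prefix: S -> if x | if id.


Common prefix: 'if'
Factored: S -> if S', S' -> x | id


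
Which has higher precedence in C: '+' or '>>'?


'+' is additive (level 9); '>>' is shift (level 8)
Higher level binds tighter
'+' has higher precedence than '>>'


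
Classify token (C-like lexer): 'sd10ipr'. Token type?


Pattern: letter/underscore followed by alphanumerics, not a keyword
Type: IDENTIFIER
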